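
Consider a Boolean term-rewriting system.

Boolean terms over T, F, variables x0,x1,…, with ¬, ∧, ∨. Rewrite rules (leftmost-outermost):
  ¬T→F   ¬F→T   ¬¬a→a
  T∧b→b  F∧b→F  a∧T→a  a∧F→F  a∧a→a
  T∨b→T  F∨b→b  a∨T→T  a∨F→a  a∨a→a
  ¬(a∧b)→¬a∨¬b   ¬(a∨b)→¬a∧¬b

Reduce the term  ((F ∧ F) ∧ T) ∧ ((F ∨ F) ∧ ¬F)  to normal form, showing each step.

Answer: normal form = F  (in 3 steps)

Derivation:
  start: ((F ∧ F) ∧ T) ∧ ((F ∨ F) ∧ ¬F)
  [1] (F ∧ F) ∧ ((F ∨ F) ∧ ¬F)
  [2] F ∧ ((F ∨ F) ∧ ¬F)
  [3] F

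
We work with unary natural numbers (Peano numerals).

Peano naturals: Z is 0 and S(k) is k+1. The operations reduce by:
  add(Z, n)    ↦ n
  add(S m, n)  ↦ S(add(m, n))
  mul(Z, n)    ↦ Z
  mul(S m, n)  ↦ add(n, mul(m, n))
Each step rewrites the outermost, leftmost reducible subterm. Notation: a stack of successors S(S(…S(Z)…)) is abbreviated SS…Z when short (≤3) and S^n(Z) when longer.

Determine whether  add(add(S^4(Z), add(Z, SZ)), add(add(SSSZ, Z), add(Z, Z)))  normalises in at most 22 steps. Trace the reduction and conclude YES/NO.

Answer: YES — reaches normal form S^8(Z) in 21 ≤ 22 steps

Derivation:
  start: add(add(S^4(Z), add(Z, SZ)), add(add(SSSZ, Z), add(Z, Z)))
  step 1: add(S(add(SSSZ, add(Z, SZ))), add(add(SSSZ, Z), add(Z, Z)))
  step 2: S(add(add(SSSZ, add(Z, SZ)), add(add(SSSZ, Z), add(Z, Z))))
  step 3: S(add(S(add(SSZ, add(Z, SZ))), add(add(SSSZ, Z), add(Z, Z))))
  step 4: S(S(add(add(SSZ, add(Z, SZ)), add(add(SSSZ, Z), add(Z, Z)))))
  step 5: S(S(add(S(add(SZ, add(Z, SZ))), add(add(SSSZ, Z), add(Z, Z)))))
  step 6: S(S(S(add(add(SZ, add(Z, SZ)), add(add(SSSZ, Z), add(Z, Z))))))
  step 7: S(S(S(add(S(add(Z, add(Z, SZ))), add(add(SSSZ, Z), add(Z, Z))))))
  step 8: S(S(S(S(add(add(Z, add(Z, SZ)), add(add(SSSZ, Z), add(Z, Z)))))))
  step 9: S(S(S(S(add(add(Z, SZ), add(add(SSSZ, Z), add(Z, Z)))))))
  step 10: S(S(S(S(add(SZ, add(add(SSSZ, Z), add(Z, Z)))))))
  step 11: S(S(S(S(S(add(Z, add(add(SSSZ, Z), add(Z, Z))))))))
  step 12: S(S(S(S(S(add(add(SSSZ, Z), add(Z, Z)))))))
  step 13: S(S(S(S(S(add(S(add(SSZ, Z)), add(Z, Z)))))))
  step 14: S(S(S(S(S(S(add(add(SSZ, Z), add(Z, Z))))))))
  step 15: S(S(S(S(S(S(add(S(add(SZ, Z)), add(Z, Z))))))))
  step 16: S(S(S(S(S(S(S(add(add(SZ, Z), add(Z, Z)))))))))
  step 17: S(S(S(S(S(S(S(add(S(add(Z, Z)), add(Z, Z)))))))))
  step 18: S(S(S(S(S(S(S(S(add(add(Z, Z), add(Z, Z))))))))))
  step 19: S(S(S(S(S(S(S(S(add(Z, add(Z, Z))))))))))
  step 20: S(S(S(S(S(S(S(S(add(Z, Z)))))))))
  step 21: S^8(Z)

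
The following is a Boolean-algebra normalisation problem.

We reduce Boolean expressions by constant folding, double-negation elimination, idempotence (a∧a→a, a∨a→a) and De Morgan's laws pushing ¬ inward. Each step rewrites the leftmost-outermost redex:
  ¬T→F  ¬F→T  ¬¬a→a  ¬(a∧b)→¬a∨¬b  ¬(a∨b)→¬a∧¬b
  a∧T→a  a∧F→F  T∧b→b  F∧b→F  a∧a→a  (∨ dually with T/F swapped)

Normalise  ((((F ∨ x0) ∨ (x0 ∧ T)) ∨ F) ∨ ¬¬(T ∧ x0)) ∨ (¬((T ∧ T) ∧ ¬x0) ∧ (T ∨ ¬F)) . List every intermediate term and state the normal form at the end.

  start: ((((F ∨ x0) ∨ (x0 ∧ T)) ∨ F) ∨ ¬¬(T ∧ x0)) ∨ (¬((T ∧ T) ∧ ¬x0) ∧ (T ∨ ¬F))
  →1  (((F ∨ x0) ∨ (x0 ∧ T)) ∨ ¬¬(T ∧ x0)) ∨ (¬((T ∧ T) ∧ ¬x0) ∧ (T ∨ ¬F))
  →2  ((x0 ∨ (x0 ∧ T)) ∨ ¬¬(T ∧ x0)) ∨ (¬((T ∧ T) ∧ ¬x0) ∧ (T ∨ ¬F))
  →3  ((x0 ∨ x0) ∨ ¬¬(T ∧ x0)) ∨ (¬((T ∧ T) ∧ ¬x0) ∧ (T ∨ ¬F))
  →4  (x0 ∨ ¬¬(T ∧ x0)) ∨ (¬((T ∧ T) ∧ ¬x0) ∧ (T ∨ ¬F))
  →5  (x0 ∨ (T ∧ x0)) ∨ (¬((T ∧ T) ∧ ¬x0) ∧ (T ∨ ¬F))
  →6  (x0 ∨ x0) ∨ (¬((T ∧ T) ∧ ¬x0) ∧ (T ∨ ¬F))
  →7  x0 ∨ (¬((T ∧ T) ∧ ¬x0) ∧ (T ∨ ¬F))
  →8  x0 ∨ ((¬(T ∧ T) ∨ ¬¬x0) ∧ (T ∨ ¬F))
  →9  x0 ∨ (((¬T ∨ ¬T) ∨ ¬¬x0) ∧ (T ∨ ¬F))
  →10  x0 ∨ ((¬T ∨ ¬¬x0) ∧ (T ∨ ¬F))
  →11  x0 ∨ ((F ∨ ¬¬x0) ∧ (T ∨ ¬F))
  →12  x0 ∨ (¬¬x0 ∧ (T ∨ ¬F))
  →13  x0 ∨ (x0 ∧ (T ∨ ¬F))
  →14  x0 ∨ (x0 ∧ T)
  →15  x0 ∨ x0
  →16  x0

Answer: normal form = x0  (in 16 steps)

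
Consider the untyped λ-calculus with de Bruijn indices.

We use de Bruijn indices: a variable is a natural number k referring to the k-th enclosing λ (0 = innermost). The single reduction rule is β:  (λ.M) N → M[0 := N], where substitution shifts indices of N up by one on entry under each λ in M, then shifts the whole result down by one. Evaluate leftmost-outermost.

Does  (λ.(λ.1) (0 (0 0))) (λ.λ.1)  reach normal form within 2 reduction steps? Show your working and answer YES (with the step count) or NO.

  start: (λ.(λ.1) (0 (0 0))) (λ.λ.1)
  →1  (λ.λ.λ.1) ((λ.λ.1) ((λ.λ.1) (λ.λ.1)))
  →2  λ.λ.1

Answer: YES — reaches normal form λ.λ.1 in 2 ≤ 2 steps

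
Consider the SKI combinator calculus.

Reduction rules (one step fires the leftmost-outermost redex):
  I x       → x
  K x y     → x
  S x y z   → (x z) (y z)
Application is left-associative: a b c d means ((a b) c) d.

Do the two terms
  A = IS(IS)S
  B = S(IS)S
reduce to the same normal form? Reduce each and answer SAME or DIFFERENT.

Term A:
  start: IS(IS)S
  →1  S(IS)S
  →2  SSS

Term B:
  start: S(IS)S
  →1  SSS

Answer: SAME — A ⇓ SSS, B ⇓ SSS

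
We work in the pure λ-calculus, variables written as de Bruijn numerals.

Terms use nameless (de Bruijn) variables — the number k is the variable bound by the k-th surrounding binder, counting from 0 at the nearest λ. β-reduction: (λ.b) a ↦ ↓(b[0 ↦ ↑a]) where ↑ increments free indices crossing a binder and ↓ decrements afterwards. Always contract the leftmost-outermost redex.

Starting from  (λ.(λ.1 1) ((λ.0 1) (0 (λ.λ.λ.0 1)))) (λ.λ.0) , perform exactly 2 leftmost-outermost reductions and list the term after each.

  start: (λ.(λ.1 1) ((λ.0 1) (0 (λ.λ.λ.0 1)))) (λ.λ.0)
  step 1: (λ.(λ.λ.0) (λ.λ.0)) ((λ.0 (λ.λ.0)) ((λ.λ.0) (λ.λ.λ.0 1)))
  step 2: (λ.λ.0) (λ.λ.0)

Answer: after 2 steps: (λ.λ.0) (λ.λ.0)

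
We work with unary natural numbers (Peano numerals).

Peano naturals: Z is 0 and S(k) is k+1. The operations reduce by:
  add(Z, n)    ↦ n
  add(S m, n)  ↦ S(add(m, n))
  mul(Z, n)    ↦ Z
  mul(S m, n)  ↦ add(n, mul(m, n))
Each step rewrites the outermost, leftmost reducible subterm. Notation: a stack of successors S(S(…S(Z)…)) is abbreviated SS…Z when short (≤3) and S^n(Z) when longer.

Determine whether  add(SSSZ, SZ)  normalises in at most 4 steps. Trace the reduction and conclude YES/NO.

  start: add(SSSZ, SZ)
  [1] S(add(SSZ, SZ))
  [2] S(S(add(SZ, SZ)))
  [3] S(S(S(add(Z, SZ))))
  [4] S^4(Z)

Answer: YES — reaches normal form S^4(Z) in 4 ≤ 4 steps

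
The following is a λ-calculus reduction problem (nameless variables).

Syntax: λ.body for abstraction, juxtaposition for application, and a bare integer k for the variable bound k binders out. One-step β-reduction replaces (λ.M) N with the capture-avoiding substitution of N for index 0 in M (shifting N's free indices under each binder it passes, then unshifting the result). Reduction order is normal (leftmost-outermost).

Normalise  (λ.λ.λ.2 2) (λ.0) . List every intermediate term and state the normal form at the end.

  start: (λ.λ.λ.2 2) (λ.0)
  →1  λ.λ.(λ.0) (λ.0)
  →2  λ.λ.λ.0

Answer: normal form = λ.λ.λ.0  (in 2 steps)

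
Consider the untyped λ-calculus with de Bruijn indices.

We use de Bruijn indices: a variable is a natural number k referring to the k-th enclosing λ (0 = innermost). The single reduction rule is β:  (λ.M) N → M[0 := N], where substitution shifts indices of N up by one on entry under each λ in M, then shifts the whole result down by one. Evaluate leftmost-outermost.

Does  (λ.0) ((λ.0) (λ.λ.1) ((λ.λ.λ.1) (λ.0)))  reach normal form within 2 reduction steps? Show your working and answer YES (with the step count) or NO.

Answer: NO — after 2 steps the term is (λ.λ.1) ((λ.λ.λ.1) (λ.0)), not yet normal

Derivation:
  start: (λ.0) ((λ.0) (λ.λ.1) ((λ.λ.λ.1) (λ.0)))
  step 1: (λ.0) (λ.λ.1) ((λ.λ.λ.1) (λ.0))
  step 2: (λ.λ.1) ((λ.λ.λ.1) (λ.0))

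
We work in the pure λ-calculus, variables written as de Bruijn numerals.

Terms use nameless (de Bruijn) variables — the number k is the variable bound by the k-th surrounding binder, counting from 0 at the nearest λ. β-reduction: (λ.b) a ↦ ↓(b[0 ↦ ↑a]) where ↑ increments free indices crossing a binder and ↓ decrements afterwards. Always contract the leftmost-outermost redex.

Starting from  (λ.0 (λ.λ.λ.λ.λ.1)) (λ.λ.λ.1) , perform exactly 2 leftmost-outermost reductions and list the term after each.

Answer: after 2 steps: λ.λ.1

Working:
  start: (λ.0 (λ.λ.λ.λ.λ.1)) (λ.λ.λ.1)
  step 1: (λ.λ.λ.1) (λ.λ.λ.λ.λ.1)
  step 2: λ.λ.1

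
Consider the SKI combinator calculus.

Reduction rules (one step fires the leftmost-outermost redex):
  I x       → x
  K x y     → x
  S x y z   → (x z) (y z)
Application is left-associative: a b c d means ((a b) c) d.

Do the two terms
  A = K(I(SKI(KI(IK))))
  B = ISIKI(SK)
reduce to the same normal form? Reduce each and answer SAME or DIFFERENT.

Term A:
  start: K(I(SKI(KI(IK))))
  →1  K(SKI(KI(IK)))
  →2  K(K(KI(IK))(I(KI(IK))))
  →3  K(KI(IK))
  →4  KI

Term B:
  start: ISIKI(SK)
  →1  SIKI(SK)
  →2  II(KI)(SK)
  →3  I(KI)(SK)
  →4  KI(SK)
  →5  I

Answer: DIFFERENT — A ⇓ KI, B ⇓ I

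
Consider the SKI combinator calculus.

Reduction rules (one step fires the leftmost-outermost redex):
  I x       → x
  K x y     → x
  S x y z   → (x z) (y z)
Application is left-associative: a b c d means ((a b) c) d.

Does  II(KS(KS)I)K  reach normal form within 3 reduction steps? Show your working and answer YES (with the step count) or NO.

Answer: YES — reaches normal form SIK in 3 ≤ 3 steps

Reduction:
  start: II(KS(KS)I)K
  [1] I(KS(KS)I)K
  [2] KS(KS)IK
  [3] SIK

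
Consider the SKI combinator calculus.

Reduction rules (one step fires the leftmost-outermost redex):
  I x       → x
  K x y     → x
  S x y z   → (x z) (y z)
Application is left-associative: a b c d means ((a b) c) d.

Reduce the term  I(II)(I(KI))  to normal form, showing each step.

  start: I(II)(I(KI))
  →1  II(I(KI))
  →2  I(I(KI))
  →3  I(KI)
  →4  KI

Answer: normal form = KI  (in 4 steps)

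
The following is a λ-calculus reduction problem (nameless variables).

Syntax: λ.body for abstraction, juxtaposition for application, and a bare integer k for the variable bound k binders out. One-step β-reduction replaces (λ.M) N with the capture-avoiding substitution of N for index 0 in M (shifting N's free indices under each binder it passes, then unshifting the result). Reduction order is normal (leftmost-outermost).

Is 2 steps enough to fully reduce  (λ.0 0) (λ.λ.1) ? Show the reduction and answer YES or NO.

Answer: YES — reaches normal form λ.λ.λ.1 in 2 ≤ 2 steps

Reduction:
  start: (λ.0 0) (λ.λ.1)
  step 1: (λ.λ.1) (λ.λ.1)
  step 2: λ.λ.λ.1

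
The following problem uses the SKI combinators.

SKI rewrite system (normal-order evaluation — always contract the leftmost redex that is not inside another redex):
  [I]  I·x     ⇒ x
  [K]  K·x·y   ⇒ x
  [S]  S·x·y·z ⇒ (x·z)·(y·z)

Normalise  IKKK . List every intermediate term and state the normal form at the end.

Answer: normal form = K  (in 2 steps)

Derivation:
  start: IKKK
  [1] KKK
  [2] K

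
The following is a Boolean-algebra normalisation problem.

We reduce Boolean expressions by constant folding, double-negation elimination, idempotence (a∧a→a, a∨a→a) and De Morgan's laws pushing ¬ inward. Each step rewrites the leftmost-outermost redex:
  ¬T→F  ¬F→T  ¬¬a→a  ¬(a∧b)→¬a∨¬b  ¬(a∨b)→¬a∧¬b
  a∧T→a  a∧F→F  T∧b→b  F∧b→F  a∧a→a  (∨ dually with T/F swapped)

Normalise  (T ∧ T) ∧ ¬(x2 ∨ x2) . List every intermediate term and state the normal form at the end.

  start: (T ∧ T) ∧ ¬(x2 ∨ x2)
  [1] T ∧ ¬(x2 ∨ x2)
  [2] ¬(x2 ∨ x2)
  [3] ¬x2 ∧ ¬x2
  [4] ¬x2

Answer: normal form = ¬x2  (in 4 steps)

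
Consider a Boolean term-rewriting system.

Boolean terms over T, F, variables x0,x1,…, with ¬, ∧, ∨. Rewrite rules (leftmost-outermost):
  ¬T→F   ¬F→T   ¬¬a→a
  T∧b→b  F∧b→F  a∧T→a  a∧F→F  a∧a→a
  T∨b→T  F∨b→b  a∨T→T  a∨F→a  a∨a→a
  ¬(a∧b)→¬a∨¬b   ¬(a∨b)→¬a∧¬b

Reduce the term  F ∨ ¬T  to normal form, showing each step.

Answer: normal form = F  (in 2 steps)

Derivation:
  start: F ∨ ¬T
  step 1: ¬T
  step 2: F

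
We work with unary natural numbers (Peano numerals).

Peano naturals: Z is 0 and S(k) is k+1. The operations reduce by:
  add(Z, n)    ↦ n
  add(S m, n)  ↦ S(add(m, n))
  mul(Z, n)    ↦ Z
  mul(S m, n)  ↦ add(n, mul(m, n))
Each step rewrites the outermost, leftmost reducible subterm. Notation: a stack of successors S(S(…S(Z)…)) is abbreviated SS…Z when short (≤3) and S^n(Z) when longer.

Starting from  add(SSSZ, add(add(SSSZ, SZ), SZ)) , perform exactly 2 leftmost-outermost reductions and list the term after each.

  start: add(SSSZ, add(add(SSSZ, SZ), SZ))
  →1  S(add(SSZ, add(add(SSSZ, SZ), SZ)))
  →2  S(S(add(SZ, add(add(SSSZ, SZ), SZ))))

Answer: after 2 steps: S(S(add(SZ, add(add(SSSZ, SZ), SZ))))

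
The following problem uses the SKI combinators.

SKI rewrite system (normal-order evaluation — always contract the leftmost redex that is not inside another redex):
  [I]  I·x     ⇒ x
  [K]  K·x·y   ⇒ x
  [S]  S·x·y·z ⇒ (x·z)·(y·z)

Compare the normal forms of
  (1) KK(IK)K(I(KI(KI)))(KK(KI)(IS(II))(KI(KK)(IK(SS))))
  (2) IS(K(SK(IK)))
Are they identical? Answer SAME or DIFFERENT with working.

Term A:
  start: KK(IK)K(I(KI(KI)))(KK(KI)(IS(II))(KI(KK)(IK(SS))))
  →1  KK(I(KI(KI)))(KK(KI)(IS(II))(KI(KK)(IK(SS))))
  →2  K(KK(KI)(IS(II))(KI(KK)(IK(SS))))
  →3  K(K(IS(II))(KI(KK)(IK(SS))))
  →4  K(IS(II))
  →5  K(S(II))
  →6  K(SI)

Term B:
  start: IS(K(SK(IK)))
  →1  S(K(SK(IK)))
  →2  S(K(SKK))

Answer: DIFFERENT — A ⇓ K(SI), B ⇓ S(K(SKK))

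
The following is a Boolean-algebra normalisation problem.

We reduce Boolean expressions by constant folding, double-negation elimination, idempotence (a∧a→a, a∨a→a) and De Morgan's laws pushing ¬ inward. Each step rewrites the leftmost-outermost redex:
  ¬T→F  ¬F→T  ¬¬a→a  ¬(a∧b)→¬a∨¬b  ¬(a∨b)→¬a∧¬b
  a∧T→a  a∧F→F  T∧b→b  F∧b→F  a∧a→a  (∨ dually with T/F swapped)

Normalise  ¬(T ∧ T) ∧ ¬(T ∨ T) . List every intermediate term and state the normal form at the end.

Answer: normal form = F  (in 4 steps)

Derivation:
  start: ¬(T ∧ T) ∧ ¬(T ∨ T)
  step 1: (¬T ∨ ¬T) ∧ ¬(T ∨ T)
  step 2: ¬T ∧ ¬(T ∨ T)
  step 3: F ∧ ¬(T ∨ T)
  step 4: F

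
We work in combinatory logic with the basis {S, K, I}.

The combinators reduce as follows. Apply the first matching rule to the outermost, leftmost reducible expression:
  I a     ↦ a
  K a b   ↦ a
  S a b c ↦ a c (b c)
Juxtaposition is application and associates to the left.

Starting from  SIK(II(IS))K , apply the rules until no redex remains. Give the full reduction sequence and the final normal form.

Answer: normal form = S(KS)K  (in 8 steps)

Reduction:
  start: SIK(II(IS))K
  →1  I(II(IS))(K(II(IS)))K
  →2  II(IS)(K(II(IS)))K
  →3  I(IS)(K(II(IS)))K
  →4  IS(K(II(IS)))K
  →5  S(K(II(IS)))K
  →6  S(K(I(IS)))K
  →7  S(K(IS))K
  →8  S(KS)K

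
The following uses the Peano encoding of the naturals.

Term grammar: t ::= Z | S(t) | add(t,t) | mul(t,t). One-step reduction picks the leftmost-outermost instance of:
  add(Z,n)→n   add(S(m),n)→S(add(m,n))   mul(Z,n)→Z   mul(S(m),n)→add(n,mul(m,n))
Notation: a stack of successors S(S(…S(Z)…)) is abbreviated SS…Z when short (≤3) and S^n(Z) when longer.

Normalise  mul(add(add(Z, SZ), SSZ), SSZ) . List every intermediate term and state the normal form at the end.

  start: mul(add(add(Z, SZ), SSZ), SSZ)
  [1] mul(add(SZ, SSZ), SSZ)
  [2] mul(S(add(Z, SSZ)), SSZ)
  [3] add(SSZ, mul(add(Z, SSZ), SSZ))
  [4] S(add(SZ, mul(add(Z, SSZ), SSZ)))
  [5] S(S(add(Z, mul(add(Z, SSZ), SSZ))))
  [6] S(S(mul(add(Z, SSZ), SSZ)))
  [7] S(S(mul(SSZ, SSZ)))
  [8] S(S(add(SSZ, mul(SZ, SSZ))))
  [9] S(S(S(add(SZ, mul(SZ, SSZ)))))
  [10] S(S(S(S(add(Z, mul(SZ, SSZ))))))
  [11] S(S(S(S(mul(SZ, SSZ)))))
  [12] S(S(S(S(add(SSZ, mul(Z, SSZ))))))
  [13] S(S(S(S(S(add(SZ, mul(Z, SSZ)))))))
  [14] S(S(S(S(S(S(add(Z, mul(Z, SSZ))))))))
  [15] S(S(S(S(S(S(mul(Z, SSZ)))))))
  [16] S^6(Z)

Answer: normal form = S^6(Z)  (in 16 steps)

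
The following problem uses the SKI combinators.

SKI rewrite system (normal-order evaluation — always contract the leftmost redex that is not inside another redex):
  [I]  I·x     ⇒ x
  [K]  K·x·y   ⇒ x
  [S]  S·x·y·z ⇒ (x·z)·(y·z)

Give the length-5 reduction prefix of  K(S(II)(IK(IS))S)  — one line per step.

  start: K(S(II)(IK(IS))S)
  →1  K(IIS(IK(IS)S))
  →2  K(IS(IK(IS)S))
  →3  K(S(IK(IS)S))
  →4  K(S(K(IS)S))
  →5  K(S(IS))

Answer: after 5 steps: K(S(IS))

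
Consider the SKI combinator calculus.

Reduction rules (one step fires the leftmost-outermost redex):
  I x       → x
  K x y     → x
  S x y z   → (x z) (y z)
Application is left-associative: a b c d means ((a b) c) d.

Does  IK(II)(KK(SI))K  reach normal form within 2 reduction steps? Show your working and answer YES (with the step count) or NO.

Answer: NO — after 2 steps the term is IIK, not yet normal

Working:
  start: IK(II)(KK(SI))K
  →1  K(II)(KK(SI))K
  →2  IIK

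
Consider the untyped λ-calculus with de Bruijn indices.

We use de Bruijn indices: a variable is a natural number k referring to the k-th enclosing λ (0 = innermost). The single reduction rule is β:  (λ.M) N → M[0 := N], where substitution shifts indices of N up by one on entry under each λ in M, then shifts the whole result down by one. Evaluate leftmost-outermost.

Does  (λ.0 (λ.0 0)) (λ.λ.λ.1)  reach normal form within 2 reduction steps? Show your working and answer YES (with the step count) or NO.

Answer: YES — reaches normal form λ.λ.1 in 2 ≤ 2 steps

Derivation:
  start: (λ.0 (λ.0 0)) (λ.λ.λ.1)
  [1] (λ.λ.λ.1) (λ.0 0)
  [2] λ.λ.1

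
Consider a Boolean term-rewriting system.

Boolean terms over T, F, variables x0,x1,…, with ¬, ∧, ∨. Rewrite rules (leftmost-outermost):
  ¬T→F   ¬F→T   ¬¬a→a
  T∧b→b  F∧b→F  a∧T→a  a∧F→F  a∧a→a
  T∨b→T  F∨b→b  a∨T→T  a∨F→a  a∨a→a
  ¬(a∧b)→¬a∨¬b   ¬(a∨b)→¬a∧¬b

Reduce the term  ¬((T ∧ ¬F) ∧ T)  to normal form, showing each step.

Answer: normal form = F  (in 7 steps)

Reduction:
  start: ¬((T ∧ ¬F) ∧ T)
  step 1: ¬(T ∧ ¬F) ∨ ¬T
  step 2: (¬T ∨ ¬¬F) ∨ ¬T
  step 3: (F ∨ ¬¬F) ∨ ¬T
  step 4: ¬¬F ∨ ¬T
  step 5: F ∨ ¬T
  step 6: ¬T
  step 7: F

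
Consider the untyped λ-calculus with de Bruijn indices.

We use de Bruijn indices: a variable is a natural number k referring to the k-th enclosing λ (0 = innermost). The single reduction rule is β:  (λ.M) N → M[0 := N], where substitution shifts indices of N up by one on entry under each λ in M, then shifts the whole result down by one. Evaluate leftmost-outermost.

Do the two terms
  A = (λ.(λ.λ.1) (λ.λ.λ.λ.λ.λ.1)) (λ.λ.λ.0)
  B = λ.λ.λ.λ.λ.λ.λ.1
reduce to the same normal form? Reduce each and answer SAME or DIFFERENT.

Answer: SAME — A ⇓ λ.λ.λ.λ.λ.λ.λ.1, B ⇓ λ.λ.λ.λ.λ.λ.λ.1

Derivation:
Term A:
  start: (λ.(λ.λ.1) (λ.λ.λ.λ.λ.λ.1)) (λ.λ.λ.0)
  →1  (λ.λ.1) (λ.λ.λ.λ.λ.λ.1)
  →2  λ.λ.λ.λ.λ.λ.λ.1

Term B:
  start: λ.λ.λ.λ.λ.λ.λ.1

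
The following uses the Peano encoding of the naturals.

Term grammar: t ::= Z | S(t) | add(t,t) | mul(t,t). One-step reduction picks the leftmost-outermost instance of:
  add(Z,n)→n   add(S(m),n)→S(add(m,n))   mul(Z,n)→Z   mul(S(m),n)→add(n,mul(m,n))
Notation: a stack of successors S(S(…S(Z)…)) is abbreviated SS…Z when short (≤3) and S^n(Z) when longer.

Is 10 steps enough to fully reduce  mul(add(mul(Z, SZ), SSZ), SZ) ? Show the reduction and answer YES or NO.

Answer: YES — reaches normal form SSZ in 9 ≤ 10 steps

Working:
  start: mul(add(mul(Z, SZ), SSZ), SZ)
  step 1: mul(add(Z, SSZ), SZ)
  step 2: mul(SSZ, SZ)
  step 3: add(SZ, mul(SZ, SZ))
  step 4: S(add(Z, mul(SZ, SZ)))
  step 5: S(mul(SZ, SZ))
  step 6: S(add(SZ, mul(Z, SZ)))
  step 7: S(S(add(Z, mul(Z, SZ))))
  step 8: S(S(mul(Z, SZ)))
  step 9: SSZ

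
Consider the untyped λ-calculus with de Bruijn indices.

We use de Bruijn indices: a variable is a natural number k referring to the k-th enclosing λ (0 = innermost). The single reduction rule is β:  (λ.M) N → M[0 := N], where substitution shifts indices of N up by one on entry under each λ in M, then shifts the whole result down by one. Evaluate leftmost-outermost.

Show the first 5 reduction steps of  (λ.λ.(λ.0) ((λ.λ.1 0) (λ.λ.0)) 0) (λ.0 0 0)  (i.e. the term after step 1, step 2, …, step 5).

Answer: after 5 steps: λ.λ.0

Working:
  start: (λ.λ.(λ.0) ((λ.λ.1 0) (λ.λ.0)) 0) (λ.0 0 0)
  [1] λ.(λ.0) ((λ.λ.1 0) (λ.λ.0)) 0
  [2] λ.(λ.λ.1 0) (λ.λ.0) 0
  [3] λ.(λ.(λ.λ.0) 0) 0
  [4] λ.(λ.λ.0) 0
  [5] λ.λ.0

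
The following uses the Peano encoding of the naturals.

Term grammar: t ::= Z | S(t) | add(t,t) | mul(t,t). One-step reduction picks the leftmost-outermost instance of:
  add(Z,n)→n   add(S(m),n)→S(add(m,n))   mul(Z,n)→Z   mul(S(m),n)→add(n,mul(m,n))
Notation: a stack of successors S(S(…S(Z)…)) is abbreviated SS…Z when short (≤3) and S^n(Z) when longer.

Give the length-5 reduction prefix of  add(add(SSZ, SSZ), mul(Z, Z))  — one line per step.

  start: add(add(SSZ, SSZ), mul(Z, Z))
  step 1: add(S(add(SZ, SSZ)), mul(Z, Z))
  step 2: S(add(add(SZ, SSZ), mul(Z, Z)))
  step 3: S(add(S(add(Z, SSZ)), mul(Z, Z)))
  step 4: S(S(add(add(Z, SSZ), mul(Z, Z))))
  step 5: S(S(add(SSZ, mul(Z, Z))))

Answer: after 5 steps: S(S(add(SSZ, mul(Z, Z))))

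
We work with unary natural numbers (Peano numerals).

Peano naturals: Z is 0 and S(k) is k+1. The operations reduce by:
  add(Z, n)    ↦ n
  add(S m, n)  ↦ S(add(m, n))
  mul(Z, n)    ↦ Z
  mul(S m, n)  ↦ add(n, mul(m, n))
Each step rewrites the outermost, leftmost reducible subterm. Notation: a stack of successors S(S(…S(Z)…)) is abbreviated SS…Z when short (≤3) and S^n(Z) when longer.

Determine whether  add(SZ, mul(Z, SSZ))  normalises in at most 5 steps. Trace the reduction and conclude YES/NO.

Answer: YES — reaches normal form SZ in 3 ≤ 5 steps

Reduction:
  start: add(SZ, mul(Z, SSZ))
  [1] S(add(Z, mul(Z, SSZ)))
  [2] S(mul(Z, SSZ))
  [3] SZ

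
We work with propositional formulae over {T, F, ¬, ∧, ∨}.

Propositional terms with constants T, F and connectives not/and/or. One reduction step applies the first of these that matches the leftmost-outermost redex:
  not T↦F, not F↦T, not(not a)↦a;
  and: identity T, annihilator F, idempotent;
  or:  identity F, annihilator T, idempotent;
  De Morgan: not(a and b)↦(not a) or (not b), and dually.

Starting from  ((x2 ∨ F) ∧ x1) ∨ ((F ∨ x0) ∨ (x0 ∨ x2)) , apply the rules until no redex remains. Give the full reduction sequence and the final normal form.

  start: ((x2 ∨ F) ∧ x1) ∨ ((F ∨ x0) ∨ (x0 ∨ x2))
  →1  (x2 ∧ x1) ∨ ((F ∨ x0) ∨ (x0 ∨ x2))
  →2  (x2 ∧ x1) ∨ (x0 ∨ (x0 ∨ x2))

Answer: normal form = (x2 ∧ x1) ∨ (x0 ∨ (x0 ∨ x2))  (in 2 steps)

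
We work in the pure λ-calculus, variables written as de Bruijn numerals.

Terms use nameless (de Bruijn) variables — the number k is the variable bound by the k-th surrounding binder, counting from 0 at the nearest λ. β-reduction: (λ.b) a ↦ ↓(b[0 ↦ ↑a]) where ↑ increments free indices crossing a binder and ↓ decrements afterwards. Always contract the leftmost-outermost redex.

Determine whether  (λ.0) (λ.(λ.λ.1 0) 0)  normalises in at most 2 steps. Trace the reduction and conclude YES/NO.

  start: (λ.0) (λ.(λ.λ.1 0) 0)
  step 1: λ.(λ.λ.1 0) 0
  step 2: λ.λ.1 0

Answer: YES — reaches normal form λ.λ.1 0 in 2 ≤ 2 steps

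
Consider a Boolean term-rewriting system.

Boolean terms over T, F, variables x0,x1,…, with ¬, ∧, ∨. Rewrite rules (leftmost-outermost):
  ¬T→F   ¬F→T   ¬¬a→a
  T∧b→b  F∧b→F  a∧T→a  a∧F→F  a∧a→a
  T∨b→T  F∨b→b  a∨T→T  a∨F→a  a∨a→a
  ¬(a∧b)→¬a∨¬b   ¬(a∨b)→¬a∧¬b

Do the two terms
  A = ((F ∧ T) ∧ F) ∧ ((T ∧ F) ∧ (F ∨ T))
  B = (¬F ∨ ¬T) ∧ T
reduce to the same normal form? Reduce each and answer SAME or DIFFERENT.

Term A:
  start: ((F ∧ T) ∧ F) ∧ ((T ∧ F) ∧ (F ∨ T))
  step 1: F ∧ ((T ∧ F) ∧ (F ∨ T))
  step 2: F

Term B:
  start: (¬F ∨ ¬T) ∧ T
  step 1: ¬F ∨ ¬T
  step 2: T ∨ ¬T
  step 3: T

Answer: DIFFERENT — A ⇓ F, B ⇓ T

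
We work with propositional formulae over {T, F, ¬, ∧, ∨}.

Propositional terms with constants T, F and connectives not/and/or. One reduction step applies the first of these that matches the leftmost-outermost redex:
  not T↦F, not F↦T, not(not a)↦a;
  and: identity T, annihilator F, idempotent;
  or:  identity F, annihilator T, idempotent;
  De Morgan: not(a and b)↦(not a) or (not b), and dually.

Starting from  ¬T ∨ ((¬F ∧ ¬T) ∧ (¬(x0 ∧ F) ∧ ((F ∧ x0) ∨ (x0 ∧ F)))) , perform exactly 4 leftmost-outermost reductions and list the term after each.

  start: ¬T ∨ ((¬F ∧ ¬T) ∧ (¬(x0 ∧ F) ∧ ((F ∧ x0) ∨ (x0 ∧ F))))
  step 1: F ∨ ((¬F ∧ ¬T) ∧ (¬(x0 ∧ F) ∧ ((F ∧ x0) ∨ (x0 ∧ F))))
  step 2: (¬F ∧ ¬T) ∧ (¬(x0 ∧ F) ∧ ((F ∧ x0) ∨ (x0 ∧ F)))
  step 3: (T ∧ ¬T) ∧ (¬(x0 ∧ F) ∧ ((F ∧ x0) ∨ (x0 ∧ F)))
  step 4: ¬T ∧ (¬(x0 ∧ F) ∧ ((F ∧ x0) ∨ (x0 ∧ F)))

Answer: after 4 steps: ¬T ∧ (¬(x0 ∧ F) ∧ ((F ∧ x0) ∨ (x0 ∧ F)))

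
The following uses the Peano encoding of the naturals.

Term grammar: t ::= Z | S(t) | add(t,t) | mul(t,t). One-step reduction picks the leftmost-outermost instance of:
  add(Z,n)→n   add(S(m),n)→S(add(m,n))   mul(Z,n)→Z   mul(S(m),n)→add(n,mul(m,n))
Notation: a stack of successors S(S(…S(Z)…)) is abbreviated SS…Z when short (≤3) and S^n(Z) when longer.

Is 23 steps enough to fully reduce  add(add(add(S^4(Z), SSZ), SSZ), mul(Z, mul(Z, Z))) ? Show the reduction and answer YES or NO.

  start: add(add(add(S^4(Z), SSZ), SSZ), mul(Z, mul(Z, Z)))
  step 1: add(add(S(add(SSSZ, SSZ)), SSZ), mul(Z, mul(Z, Z)))
  step 2: add(S(add(add(SSSZ, SSZ), SSZ)), mul(Z, mul(Z, Z)))
  step 3: S(add(add(add(SSSZ, SSZ), SSZ), mul(Z, mul(Z, Z))))
  step 4: S(add(add(S(add(SSZ, SSZ)), SSZ), mul(Z, mul(Z, Z))))
  step 5: S(add(S(add(add(SSZ, SSZ), SSZ)), mul(Z, mul(Z, Z))))
  step 6: S(S(add(add(add(SSZ, SSZ), SSZ), mul(Z, mul(Z, Z)))))
  step 7: S(S(add(add(S(add(SZ, SSZ)), SSZ), mul(Z, mul(Z, Z)))))
  step 8: S(S(add(S(add(add(SZ, SSZ), SSZ)), mul(Z, mul(Z, Z)))))
  step 9: S(S(S(add(add(add(SZ, SSZ), SSZ), mul(Z, mul(Z, Z))))))
  step 10: S(S(S(add(add(S(add(Z, SSZ)), SSZ), mul(Z, mul(Z, Z))))))
  step 11: S(S(S(add(S(add(add(Z, SSZ), SSZ)), mul(Z, mul(Z, Z))))))
  step 12: S(S(S(S(add(add(add(Z, SSZ), SSZ), mul(Z, mul(Z, Z)))))))
  step 13: S(S(S(S(add(add(SSZ, SSZ), mul(Z, mul(Z, Z)))))))
  step 14: S(S(S(S(add(S(add(SZ, SSZ)), mul(Z, mul(Z, Z)))))))
  step 15: S(S(S(S(S(add(add(SZ, SSZ), mul(Z, mul(Z, Z))))))))
  step 16: S(S(S(S(S(add(S(add(Z, SSZ)), mul(Z, mul(Z, Z))))))))
  step 17: S(S(S(S(S(S(add(add(Z, SSZ), mul(Z, mul(Z, Z)))))))))
  step 18: S(S(S(S(S(S(add(SSZ, mul(Z, mul(Z, Z)))))))))
  step 19: S(S(S(S(S(S(S(add(SZ, mul(Z, mul(Z, Z))))))))))
  step 20: S(S(S(S(S(S(S(S(add(Z, mul(Z, mul(Z, Z)))))))))))
  step 21: S(S(S(S(S(S(S(S(mul(Z, mul(Z, Z))))))))))
  step 22: S^8(Z)

Answer: YES — reaches normal form S^8(Z) in 22 ≤ 23 steps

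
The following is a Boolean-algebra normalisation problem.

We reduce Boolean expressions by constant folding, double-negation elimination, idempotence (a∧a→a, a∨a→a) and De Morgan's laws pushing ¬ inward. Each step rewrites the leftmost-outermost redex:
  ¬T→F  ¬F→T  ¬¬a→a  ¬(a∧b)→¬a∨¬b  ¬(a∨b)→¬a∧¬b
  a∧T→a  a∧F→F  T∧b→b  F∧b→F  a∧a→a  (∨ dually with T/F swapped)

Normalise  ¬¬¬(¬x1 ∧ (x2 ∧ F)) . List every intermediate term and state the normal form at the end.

Answer: normal form = T  (in 7 steps)

Derivation:
  start: ¬¬¬(¬x1 ∧ (x2 ∧ F))
  step 1: ¬(¬x1 ∧ (x2 ∧ F))
  step 2: ¬¬x1 ∨ ¬(x2 ∧ F)
  step 3: x1 ∨ ¬(x2 ∧ F)
  step 4: x1 ∨ (¬x2 ∨ ¬F)
  step 5: x1 ∨ (¬x2 ∨ T)
  step 6: x1 ∨ T
  step 7: T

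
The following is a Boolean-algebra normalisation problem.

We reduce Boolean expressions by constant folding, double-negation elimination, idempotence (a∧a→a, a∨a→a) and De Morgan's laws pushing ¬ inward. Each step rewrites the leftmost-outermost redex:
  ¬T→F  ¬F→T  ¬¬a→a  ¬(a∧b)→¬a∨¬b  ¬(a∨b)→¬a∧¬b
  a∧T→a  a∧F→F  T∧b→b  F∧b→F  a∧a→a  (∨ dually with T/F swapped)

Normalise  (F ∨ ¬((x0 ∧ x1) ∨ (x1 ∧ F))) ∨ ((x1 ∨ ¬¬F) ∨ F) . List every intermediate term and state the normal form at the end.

  start: (F ∨ ¬((x0 ∧ x1) ∨ (x1 ∧ F))) ∨ ((x1 ∨ ¬¬F) ∨ F)
  step 1: ¬((x0 ∧ x1) ∨ (x1 ∧ F)) ∨ ((x1 ∨ ¬¬F) ∨ F)
  step 2: (¬(x0 ∧ x1) ∧ ¬(x1 ∧ F)) ∨ ((x1 ∨ ¬¬F) ∨ F)
  step 3: ((¬x0 ∨ ¬x1) ∧ ¬(x1 ∧ F)) ∨ ((x1 ∨ ¬¬F) ∨ F)
  step 4: ((¬x0 ∨ ¬x1) ∧ (¬x1 ∨ ¬F)) ∨ ((x1 ∨ ¬¬F) ∨ F)
  step 5: ((¬x0 ∨ ¬x1) ∧ (¬x1 ∨ T)) ∨ ((x1 ∨ ¬¬F) ∨ F)
  step 6: ((¬x0 ∨ ¬x1) ∧ T) ∨ ((x1 ∨ ¬¬F) ∨ F)
  step 7: (¬x0 ∨ ¬x1) ∨ ((x1 ∨ ¬¬F) ∨ F)
  step 8: (¬x0 ∨ ¬x1) ∨ (x1 ∨ ¬¬F)
  step 9: (¬x0 ∨ ¬x1) ∨ (x1 ∨ F)
  step 10: (¬x0 ∨ ¬x1) ∨ x1

Answer: normal form = (¬x0 ∨ ¬x1) ∨ x1  (in 10 steps)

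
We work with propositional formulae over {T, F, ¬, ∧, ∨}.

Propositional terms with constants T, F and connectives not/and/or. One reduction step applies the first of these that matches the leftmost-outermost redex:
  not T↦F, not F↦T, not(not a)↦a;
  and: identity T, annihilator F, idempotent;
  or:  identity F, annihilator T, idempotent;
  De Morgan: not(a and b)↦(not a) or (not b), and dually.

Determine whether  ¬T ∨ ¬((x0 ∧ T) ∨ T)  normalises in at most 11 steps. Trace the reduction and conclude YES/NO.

Answer: YES — reaches normal form F in 8 ≤ 11 steps

Derivation:
  start: ¬T ∨ ¬((x0 ∧ T) ∨ T)
  →1  F ∨ ¬((x0 ∧ T) ∨ T)
  →2  ¬((x0 ∧ T) ∨ T)
  →3  ¬(x0 ∧ T) ∧ ¬T
  →4  (¬x0 ∨ ¬T) ∧ ¬T
  →5  (¬x0 ∨ F) ∧ ¬T
  →6  ¬x0 ∧ ¬T
  →7  ¬x0 ∧ F
  →8  F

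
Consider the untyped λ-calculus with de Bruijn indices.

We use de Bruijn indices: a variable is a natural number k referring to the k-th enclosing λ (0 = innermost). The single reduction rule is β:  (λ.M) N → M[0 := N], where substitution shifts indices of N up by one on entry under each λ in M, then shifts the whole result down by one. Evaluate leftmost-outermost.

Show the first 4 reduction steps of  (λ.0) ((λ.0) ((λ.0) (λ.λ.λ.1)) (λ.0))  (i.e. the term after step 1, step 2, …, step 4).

  start: (λ.0) ((λ.0) ((λ.0) (λ.λ.λ.1)) (λ.0))
  →1  (λ.0) ((λ.0) (λ.λ.λ.1)) (λ.0)
  →2  (λ.0) (λ.λ.λ.1) (λ.0)
  →3  (λ.λ.λ.1) (λ.0)
  →4  λ.λ.1

Answer: after 4 steps: λ.λ.1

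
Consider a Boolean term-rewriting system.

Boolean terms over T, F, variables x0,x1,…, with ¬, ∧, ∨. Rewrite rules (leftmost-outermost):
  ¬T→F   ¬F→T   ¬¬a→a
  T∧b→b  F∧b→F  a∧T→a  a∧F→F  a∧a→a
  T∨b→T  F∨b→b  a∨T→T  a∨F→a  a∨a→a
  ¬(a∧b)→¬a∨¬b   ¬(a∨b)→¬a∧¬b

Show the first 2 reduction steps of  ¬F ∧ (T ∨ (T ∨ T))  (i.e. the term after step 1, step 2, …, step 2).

  start: ¬F ∧ (T ∨ (T ∨ T))
  →1  T ∧ (T ∨ (T ∨ T))
  →2  T ∨ (T ∨ T)

Answer: after 2 steps: T ∨ (T ∨ T)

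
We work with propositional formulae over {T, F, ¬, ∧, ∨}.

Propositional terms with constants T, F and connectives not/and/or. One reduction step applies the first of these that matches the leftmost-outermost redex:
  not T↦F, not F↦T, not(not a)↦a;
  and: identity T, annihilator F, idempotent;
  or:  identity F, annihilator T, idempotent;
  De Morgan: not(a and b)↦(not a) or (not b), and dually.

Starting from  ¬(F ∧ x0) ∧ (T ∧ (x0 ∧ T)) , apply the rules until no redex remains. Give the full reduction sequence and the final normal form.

  start: ¬(F ∧ x0) ∧ (T ∧ (x0 ∧ T))
  [1] (¬F ∨ ¬x0) ∧ (T ∧ (x0 ∧ T))
  [2] (T ∨ ¬x0) ∧ (T ∧ (x0 ∧ T))
  [3] T ∧ (T ∧ (x0 ∧ T))
  [4] T ∧ (x0 ∧ T)
  [5] x0 ∧ T
  [6] x0

Answer: normal form = x0  (in 6 steps)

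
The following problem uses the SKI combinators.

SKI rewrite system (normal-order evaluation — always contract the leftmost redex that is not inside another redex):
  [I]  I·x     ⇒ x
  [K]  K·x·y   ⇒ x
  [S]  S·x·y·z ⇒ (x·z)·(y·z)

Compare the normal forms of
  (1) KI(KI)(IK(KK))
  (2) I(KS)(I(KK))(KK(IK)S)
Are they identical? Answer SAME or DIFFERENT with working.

Term A:
  start: KI(KI)(IK(KK))
  →1  I(IK(KK))
  →2  IK(KK)
  →3  K(KK)

Term B:
  start: I(KS)(I(KK))(KK(IK)S)
  →1  KS(I(KK))(KK(IK)S)
  →2  S(KK(IK)S)
  →3  S(KS)

Answer: DIFFERENT — A ⇓ K(KK), B ⇓ S(KS)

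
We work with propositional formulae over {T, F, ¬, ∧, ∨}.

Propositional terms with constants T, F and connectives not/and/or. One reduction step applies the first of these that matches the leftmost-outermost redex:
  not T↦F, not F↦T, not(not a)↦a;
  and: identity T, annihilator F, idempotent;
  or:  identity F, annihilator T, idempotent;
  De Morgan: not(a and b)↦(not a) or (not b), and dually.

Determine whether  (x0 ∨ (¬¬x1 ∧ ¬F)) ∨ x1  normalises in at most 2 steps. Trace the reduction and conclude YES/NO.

Answer: NO — after 2 steps the term is (x0 ∨ (x1 ∧ T)) ∨ x1, not yet normal

Reduction:
  start: (x0 ∨ (¬¬x1 ∧ ¬F)) ∨ x1
  step 1: (x0 ∨ (x1 ∧ ¬F)) ∨ x1
  step 2: (x0 ∨ (x1 ∧ T)) ∨ x1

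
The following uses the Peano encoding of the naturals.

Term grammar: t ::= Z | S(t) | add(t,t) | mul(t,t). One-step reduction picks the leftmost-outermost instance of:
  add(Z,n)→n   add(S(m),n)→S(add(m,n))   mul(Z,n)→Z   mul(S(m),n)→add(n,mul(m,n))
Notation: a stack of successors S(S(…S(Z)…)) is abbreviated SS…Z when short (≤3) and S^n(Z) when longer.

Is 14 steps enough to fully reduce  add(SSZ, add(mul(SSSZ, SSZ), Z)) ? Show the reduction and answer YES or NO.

Answer: NO — after 14 steps the term is S(S(S(S(S(S(add(add(Z, mul(SZ, SSZ)), Z))))))), not yet normal

Derivation:
  start: add(SSZ, add(mul(SSSZ, SSZ), Z))
  step 1: S(add(SZ, add(mul(SSSZ, SSZ), Z)))
  step 2: S(S(add(Z, add(mul(SSSZ, SSZ), Z))))
  step 3: S(S(add(mul(SSSZ, SSZ), Z)))
  step 4: S(S(add(add(SSZ, mul(SSZ, SSZ)), Z)))
  step 5: S(S(add(S(add(SZ, mul(SSZ, SSZ))), Z)))
  step 6: S(S(S(add(add(SZ, mul(SSZ, SSZ)), Z))))
  step 7: S(S(S(add(S(add(Z, mul(SSZ, SSZ))), Z))))
  step 8: S(S(S(S(add(add(Z, mul(SSZ, SSZ)), Z)))))
  step 9: S(S(S(S(add(mul(SSZ, SSZ), Z)))))
  step 10: S(S(S(S(add(add(SSZ, mul(SZ, SSZ)), Z)))))
  step 11: S(S(S(S(add(S(add(SZ, mul(SZ, SSZ))), Z)))))
  step 12: S(S(S(S(S(add(add(SZ, mul(SZ, SSZ)), Z))))))
  step 13: S(S(S(S(S(add(S(add(Z, mul(SZ, SSZ))), Z))))))
  step 14: S(S(S(S(S(S(add(add(Z, mul(SZ, SSZ)), Z)))))))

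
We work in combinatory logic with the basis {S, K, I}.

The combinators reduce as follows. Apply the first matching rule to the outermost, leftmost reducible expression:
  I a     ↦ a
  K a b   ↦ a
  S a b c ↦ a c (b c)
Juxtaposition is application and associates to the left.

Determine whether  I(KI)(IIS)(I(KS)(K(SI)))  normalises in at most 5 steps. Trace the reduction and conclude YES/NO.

Answer: YES — reaches normal form S in 5 ≤ 5 steps

Reduction:
  start: I(KI)(IIS)(I(KS)(K(SI)))
  →1  KI(IIS)(I(KS)(K(SI)))
  →2  I(I(KS)(K(SI)))
  →3  I(KS)(K(SI))
  →4  KS(K(SI))
  →5  S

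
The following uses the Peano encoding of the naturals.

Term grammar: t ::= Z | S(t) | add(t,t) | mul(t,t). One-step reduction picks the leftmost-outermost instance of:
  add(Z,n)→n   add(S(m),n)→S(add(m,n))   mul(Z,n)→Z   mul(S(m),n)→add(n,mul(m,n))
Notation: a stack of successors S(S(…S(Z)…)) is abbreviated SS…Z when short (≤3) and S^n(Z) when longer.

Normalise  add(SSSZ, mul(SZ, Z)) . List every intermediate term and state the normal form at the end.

  start: add(SSSZ, mul(SZ, Z))
  step 1: S(add(SSZ, mul(SZ, Z)))
  step 2: S(S(add(SZ, mul(SZ, Z))))
  step 3: S(S(S(add(Z, mul(SZ, Z)))))
  step 4: S(S(S(mul(SZ, Z))))
  step 5: S(S(S(add(Z, mul(Z, Z)))))
  step 6: S(S(S(mul(Z, Z))))
  step 7: SSSZ

Answer: normal form = SSSZ  (in 7 steps)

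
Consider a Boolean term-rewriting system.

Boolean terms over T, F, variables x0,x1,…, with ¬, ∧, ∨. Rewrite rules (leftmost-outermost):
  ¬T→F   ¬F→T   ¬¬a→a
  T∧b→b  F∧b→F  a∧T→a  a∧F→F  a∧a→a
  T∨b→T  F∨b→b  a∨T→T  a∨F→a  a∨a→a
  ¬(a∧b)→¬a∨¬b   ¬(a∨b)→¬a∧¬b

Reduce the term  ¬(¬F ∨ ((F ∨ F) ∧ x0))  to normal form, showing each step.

  start: ¬(¬F ∨ ((F ∨ F) ∧ x0))
  →1  ¬¬F ∧ ¬((F ∨ F) ∧ x0)
  →2  F ∧ ¬((F ∨ F) ∧ x0)
  →3  F

Answer: normal form = F  (in 3 steps)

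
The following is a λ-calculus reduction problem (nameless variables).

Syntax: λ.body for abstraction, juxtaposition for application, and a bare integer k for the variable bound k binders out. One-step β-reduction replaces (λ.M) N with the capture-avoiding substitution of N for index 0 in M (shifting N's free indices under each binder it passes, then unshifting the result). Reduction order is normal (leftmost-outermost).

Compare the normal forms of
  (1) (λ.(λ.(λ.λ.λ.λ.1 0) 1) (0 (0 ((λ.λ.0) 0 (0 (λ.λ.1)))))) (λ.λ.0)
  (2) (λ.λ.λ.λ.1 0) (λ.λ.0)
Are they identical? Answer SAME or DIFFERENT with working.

Term A:
  start: (λ.(λ.(λ.λ.λ.λ.1 0) 1) (0 (0 ((λ.λ.0) 0 (0 (λ.λ.1)))))) (λ.λ.0)
  →1  (λ.(λ.λ.λ.λ.1 0) (λ.λ.0)) ((λ.λ.0) ((λ.λ.0) ((λ.λ.0) (λ.λ.0) ((λ.λ.0) (λ.λ.1)))))
  →2  (λ.λ.λ.λ.1 0) (λ.λ.0)
  →3  λ.λ.λ.1 0

Term B:
  start: (λ.λ.λ.λ.1 0) (λ.λ.0)
  →1  λ.λ.λ.1 0

Answer: SAME — A ⇓ λ.λ.λ.1 0, B ⇓ λ.λ.λ.1 0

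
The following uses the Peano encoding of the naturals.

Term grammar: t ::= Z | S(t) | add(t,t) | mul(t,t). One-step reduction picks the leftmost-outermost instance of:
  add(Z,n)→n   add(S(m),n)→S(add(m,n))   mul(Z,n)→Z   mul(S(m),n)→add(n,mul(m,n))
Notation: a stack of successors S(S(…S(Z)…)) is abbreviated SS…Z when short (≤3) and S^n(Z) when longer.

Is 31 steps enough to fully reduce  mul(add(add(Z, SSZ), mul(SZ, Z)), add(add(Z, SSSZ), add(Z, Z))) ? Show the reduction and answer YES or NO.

  start: mul(add(add(Z, SSZ), mul(SZ, Z)), add(add(Z, SSSZ), add(Z, Z)))
  [1] mul(add(SSZ, mul(SZ, Z)), add(add(Z, SSSZ), add(Z, Z)))
  [2] mul(S(add(SZ, mul(SZ, Z))), add(add(Z, SSSZ), add(Z, Z)))
  [3] add(add(add(Z, SSSZ), add(Z, Z)), mul(add(SZ, mul(SZ, Z)), add(add(Z, SSSZ), add(Z, Z))))
  [4] add(add(SSSZ, add(Z, Z)), mul(add(SZ, mul(SZ, Z)), add(add(Z, SSSZ), add(Z, Z))))
  [5] add(S(add(SSZ, add(Z, Z))), mul(add(SZ, mul(SZ, Z)), add(add(Z, SSSZ), add(Z, Z))))
  [6] S(add(add(SSZ, add(Z, Z)), mul(add(SZ, mul(SZ, Z)), add(add(Z, SSSZ), add(Z, Z)))))
  [7] S(add(S(add(SZ, add(Z, Z))), mul(add(SZ, mul(SZ, Z)), add(add(Z, SSSZ), add(Z, Z)))))
  [8] S(S(add(add(SZ, add(Z, Z)), mul(add(SZ, mul(SZ, Z)), add(add(Z, SSSZ), add(Z, Z))))))
  [9] S(S(add(S(add(Z, add(Z, Z))), mul(add(SZ, mul(SZ, Z)), add(add(Z, SSSZ), add(Z, Z))))))
  [10] S(S(S(add(add(Z, add(Z, Z)), mul(add(SZ, mul(SZ, Z)), add(add(Z, SSSZ), add(Z, Z)))))))
  [11] S(S(S(add(add(Z, Z), mul(add(SZ, mul(SZ, Z)), add(add(Z, SSSZ), add(Z, Z)))))))
  [12] S(S(S(add(Z, mul(add(SZ, mul(SZ, Z)), add(add(Z, SSSZ), add(Z, Z)))))))
  [13] S(S(S(mul(add(SZ, mul(SZ, Z)), add(add(Z, SSSZ), add(Z, Z))))))
  [14] S(S(S(mul(S(add(Z, mul(SZ, Z))), add(add(Z, SSSZ), add(Z, Z))))))
  [15] S(S(S(add(add(add(Z, SSSZ), add(Z, Z)), mul(add(Z, mul(SZ, Z)), add(add(Z, SSSZ), add(Z, Z)))))))
  [16] S(S(S(add(add(SSSZ, add(Z, Z)), mul(add(Z, mul(SZ, Z)), add(add(Z, SSSZ), add(Z, Z)))))))
  [17] S(S(S(add(S(add(SSZ, add(Z, Z))), mul(add(Z, mul(SZ, Z)), add(add(Z, SSSZ), add(Z, Z)))))))
  [18] S(S(S(S(add(add(SSZ, add(Z, Z)), mul(add(Z, mul(SZ, Z)), add(add(Z, SSSZ), add(Z, Z))))))))
  [19] S(S(S(S(add(S(add(SZ, add(Z, Z))), mul(add(Z, mul(SZ, Z)), add(add(Z, SSSZ), add(Z, Z))))))))
  [20] S(S(S(S(S(add(add(SZ, add(Z, Z)), mul(add(Z, mul(SZ, Z)), add(add(Z, SSSZ), add(Z, Z)))))))))
  [21] S(S(S(S(S(add(S(add(Z, add(Z, Z))), mul(add(Z, mul(SZ, Z)), add(add(Z, SSSZ), add(Z, Z)))))))))
  [22] S(S(S(S(S(S(add(add(Z, add(Z, Z)), mul(add(Z, mul(SZ, Z)), add(add(Z, SSSZ), add(Z, Z))))))))))
  [23] S(S(S(S(S(S(add(add(Z, Z), mul(add(Z, mul(SZ, Z)), add(add(Z, SSSZ), add(Z, Z))))))))))
  [24] S(S(S(S(S(S(add(Z, mul(add(Z, mul(SZ, Z)), add(add(Z, SSSZ), add(Z, Z))))))))))
  [25] S(S(S(S(S(S(mul(add(Z, mul(SZ, Z)), add(add(Z, SSSZ), add(Z, Z)))))))))
  [26] S(S(S(S(S(S(mul(mul(SZ, Z), add(add(Z, SSSZ), add(Z, Z)))))))))
  [27] S(S(S(S(S(S(mul(add(Z, mul(Z, Z)), add(add(Z, SSSZ), add(Z, Z)))))))))
  [28] S(S(S(S(S(S(mul(mul(Z, Z), add(add(Z, SSSZ), add(Z, Z)))))))))
  [29] S(S(S(S(S(S(mul(Z, add(add(Z, SSSZ), add(Z, Z)))))))))
  [30] S^6(Z)

Answer: YES — reaches normal form S^6(Z) in 30 ≤ 31 steps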